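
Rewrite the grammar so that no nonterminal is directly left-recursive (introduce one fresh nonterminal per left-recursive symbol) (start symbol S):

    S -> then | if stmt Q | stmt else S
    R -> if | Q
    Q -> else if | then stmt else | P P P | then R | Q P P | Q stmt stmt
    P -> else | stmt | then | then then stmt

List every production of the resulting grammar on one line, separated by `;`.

S -> then | if stmt Q | stmt else S; R -> if | Q; Q -> else if Q' | then stmt else Q' | P P P Q' | then R Q'; P -> else | stmt | then | then then stmt; Q' -> P P Q' | stmt stmt Q' | ε

Directly left-recursive nonterminal: Q.
For Q: α = {P P, stmt stmt}, β = {else if, then stmt else, P P P, then R}. Rewrite as Q → β Q' and Q' → α Q' | ε.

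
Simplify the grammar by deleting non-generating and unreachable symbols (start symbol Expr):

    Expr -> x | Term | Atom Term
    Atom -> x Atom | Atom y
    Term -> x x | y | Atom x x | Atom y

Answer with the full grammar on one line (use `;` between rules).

Expr -> x | Term; Term -> x x | y

Generating nonterminals: {Expr, Term}.
Reachable from Expr after that: {Expr, Term}.
Removed useless symbols: {Atom} and every production mentioning them.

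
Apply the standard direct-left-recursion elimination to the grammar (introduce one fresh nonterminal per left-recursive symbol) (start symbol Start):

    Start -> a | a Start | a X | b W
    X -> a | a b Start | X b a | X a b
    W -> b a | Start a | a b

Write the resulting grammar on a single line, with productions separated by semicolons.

Left recursion appears on X.
For X: α = {b a, a b}, β = {a, a b Start}. Rewrite as X → β X1 and X1 → α X1 | ε.

Start -> a | a Start | a X | b W; X -> a X1 | a b Start X1; W -> b a | Start a | a b; X1 -> b a X1 | a b X1 | eps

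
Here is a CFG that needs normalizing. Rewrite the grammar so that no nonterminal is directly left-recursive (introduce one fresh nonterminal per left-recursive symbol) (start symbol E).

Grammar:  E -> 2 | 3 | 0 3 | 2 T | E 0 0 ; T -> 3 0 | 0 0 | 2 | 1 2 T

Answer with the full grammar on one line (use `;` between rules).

E -> 2 E' | 3 E' | 0 3 E' | 2 T E'; T -> 3 0 | 0 0 | 2 | 1 2 T; E' -> 0 0 E' | ε

Directly left-recursive nonterminal: E.
For E: α = {0 0}, β = {2, 3, 0 3, 2 T}. Rewrite as E → β E' and E' → α E' | ε.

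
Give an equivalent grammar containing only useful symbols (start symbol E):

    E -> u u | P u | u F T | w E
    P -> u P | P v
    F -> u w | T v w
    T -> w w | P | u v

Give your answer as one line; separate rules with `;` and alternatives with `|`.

E -> u u | u F T | w E; F -> u w | T v w; T -> w w | u v

Generating nonterminals: {E, F, T}.
Reachable from E after that: {E, F, T}.
Removed useless symbols: {P} and every production mentioning them.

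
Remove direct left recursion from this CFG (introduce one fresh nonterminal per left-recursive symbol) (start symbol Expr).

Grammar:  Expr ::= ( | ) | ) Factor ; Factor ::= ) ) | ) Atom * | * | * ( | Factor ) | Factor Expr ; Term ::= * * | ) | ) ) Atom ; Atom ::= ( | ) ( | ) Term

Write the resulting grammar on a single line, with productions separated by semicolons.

Left recursion appears on Factor.
For Factor: α = {), Expr}, β = {) ), ) Atom *, *, * (}. Rewrite as Factor → β Factor1 and Factor1 → α Factor1 | ε.

Expr ::= ( | ) | ) Factor; Factor ::= ) ) Factor1 | ) Atom * Factor1 | * Factor1 | * ( Factor1; Term ::= * * | ) | ) ) Atom; Atom ::= ( | ) ( | ) Term; Factor1 ::= ) Factor1 | Expr Factor1 | ε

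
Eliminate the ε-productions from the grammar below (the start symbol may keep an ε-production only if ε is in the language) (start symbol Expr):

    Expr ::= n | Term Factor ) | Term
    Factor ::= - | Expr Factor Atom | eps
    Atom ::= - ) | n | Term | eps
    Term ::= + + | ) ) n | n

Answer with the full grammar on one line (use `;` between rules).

Expr ::= n | Term Factor ) | Term ) | Term; Factor ::= - | Expr Factor Atom | Expr Factor | Expr Atom | Expr; Atom ::= - ) | n | Term; Term ::= + + | ) ) n | n

The nullable symbols are {Atom, Factor}.
ε ∉ L(G), so no ε-production is kept.
For each production, add variants omitting each subset of nullable occurrences: Expr → Term Factor ) gives Term Factor ) | Term ). Factor → Expr Factor Atom gives Expr Factor Atom | Expr Factor | Expr Atom | Expr.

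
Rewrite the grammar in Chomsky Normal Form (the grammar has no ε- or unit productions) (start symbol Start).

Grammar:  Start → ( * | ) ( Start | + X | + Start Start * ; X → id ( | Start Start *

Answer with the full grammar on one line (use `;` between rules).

Introduce a nonterminal for each terminal appearing in a rule of length ≥ 2: X1 → (, X2 → *, X3 → ), X4 → +, X5 → id.
Binarize each right-hand side of length ≥ 3 by chaining fresh nonterminals (Y1, Y2, …): affected rules were Start → X3 X1 Start; Start → X4 Start Start X2; X → Start Start X2.

Start → X1 X2 | X3 Y1 | X4 X | X4 Y2; X → X5 X1 | Start Y4; X1 → (; X2 → *; X3 → ); X4 → +; X5 → id; Y1 → X1 Start; Y2 → Start Y3; Y3 → Start X2; Y4 → Start X2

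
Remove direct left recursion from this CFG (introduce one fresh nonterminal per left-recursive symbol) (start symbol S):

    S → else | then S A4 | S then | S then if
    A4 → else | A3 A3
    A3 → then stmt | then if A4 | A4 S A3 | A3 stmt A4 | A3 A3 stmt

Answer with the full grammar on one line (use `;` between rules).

S → else S' | then S A4 S'; A4 → else | A3 A3; A3 → then stmt A3' | then if A4 A3' | A4 S A3 A3'; S' → then S' | then if S' | epsilon; A3' → stmt A4 A3' | A3 stmt A3' | epsilon

Left recursion appears on S, A3.
For S: α = {then, then if}, β = {else, then S A4}. Rewrite as S → β S' and S' → α S' | ε.
For A3: α = {stmt A4, A3 stmt}, β = {then stmt, then if A4, A4 S A3}. Rewrite as A3 → β A3' and A3' → α A3' | ε.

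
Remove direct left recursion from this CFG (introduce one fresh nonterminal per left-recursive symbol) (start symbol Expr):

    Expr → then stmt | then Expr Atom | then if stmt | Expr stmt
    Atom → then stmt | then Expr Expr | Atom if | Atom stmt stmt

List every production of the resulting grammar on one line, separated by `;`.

Expr, Atom are directly left-recursive.
For Expr: α = {stmt}, β = {then stmt, then Expr Atom, then if stmt}. Rewrite as Expr → β Expr1 and Expr1 → α Expr1 | ε.
For Atom: α = {if, stmt stmt}, β = {then stmt, then Expr Expr}. Rewrite as Atom → β Atom1 and Atom1 → α Atom1 | ε.

Expr → then stmt Expr1 | then Expr Atom Expr1 | then if stmt Expr1; Atom → then stmt Atom1 | then Expr Expr Atom1; Expr1 → stmt Expr1 | ε; Atom1 → if Atom1 | stmt stmt Atom1 | ε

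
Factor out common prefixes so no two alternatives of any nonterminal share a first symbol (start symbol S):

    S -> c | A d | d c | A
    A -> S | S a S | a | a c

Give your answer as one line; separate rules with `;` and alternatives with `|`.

S has alternatives sharing prefix 'A': factor to S → A S' with S' → d | ε.
A has alternatives sharing prefix 'S': factor to A → S A' with A' → ε | a S.
A has alternatives sharing prefix 'a': factor to A → a A'' with A'' → ε | c.

S -> c | d c | A S'; A -> S A' | a A''; S' -> d | ε; A' -> ε | a S; A'' -> ε | c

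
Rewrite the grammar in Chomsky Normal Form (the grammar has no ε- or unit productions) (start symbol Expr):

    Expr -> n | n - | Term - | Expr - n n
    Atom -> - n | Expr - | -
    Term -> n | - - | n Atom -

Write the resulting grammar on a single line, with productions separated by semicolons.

Introduce a nonterminal for each terminal appearing in a rule of length ≥ 2: X1 → n, X2 → -.
Binarize each right-hand side of length ≥ 3 by chaining fresh nonterminals (Y1, Y2, …): affected rules were Expr → Expr X2 X1 X1; Term → X1 Atom X2.

Expr -> n | X1 X2 | Term X2 | Expr Y1; Atom -> X2 X1 | Expr X2 | -; Term -> n | X2 X2 | X1 Y3; X1 -> n; X2 -> -; Y1 -> X2 Y2; Y2 -> X1 X1; Y3 -> Atom X2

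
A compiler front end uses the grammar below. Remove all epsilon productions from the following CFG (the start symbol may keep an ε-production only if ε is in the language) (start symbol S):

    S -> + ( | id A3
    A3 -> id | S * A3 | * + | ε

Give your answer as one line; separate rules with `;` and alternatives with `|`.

S -> + ( | id A3 | id; A3 -> id | S * A3 | S * | * +

Nullable nonterminals: {A3}.
ε ∉ L(G), so no ε-production is kept.
For each production, add variants omitting each subset of nullable occurrences: S → id A3 gives id A3 | id. A3 → S * A3 gives S * A3 | S *.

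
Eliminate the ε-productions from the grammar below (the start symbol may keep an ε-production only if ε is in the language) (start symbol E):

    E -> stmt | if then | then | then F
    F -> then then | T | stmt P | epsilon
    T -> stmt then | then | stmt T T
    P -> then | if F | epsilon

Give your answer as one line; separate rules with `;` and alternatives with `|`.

Nullable nonterminals: {F, P}.
ε ∉ L(G), so no ε-production is kept.
Add the nullable-subset variants: F → stmt P gives stmt P | stmt. P → if F gives if F | if.

E -> stmt | if then | then | then F; F -> then then | T | stmt P | stmt; T -> stmt then | then | stmt T T; P -> then | if F | if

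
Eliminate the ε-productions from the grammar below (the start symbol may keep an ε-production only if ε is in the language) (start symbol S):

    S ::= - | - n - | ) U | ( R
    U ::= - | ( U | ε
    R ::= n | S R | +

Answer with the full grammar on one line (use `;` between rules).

S ::= - | - n - | ) U | ) | ( R; U ::= - | ( U | (; R ::= n | S R | +

Nullable nonterminals: {U}.
ε ∉ L(G), so no ε-production is kept.
For each production, add variants omitting each subset of nullable occurrences: S → ) U gives ) U | ). U → ( U gives ( U | (.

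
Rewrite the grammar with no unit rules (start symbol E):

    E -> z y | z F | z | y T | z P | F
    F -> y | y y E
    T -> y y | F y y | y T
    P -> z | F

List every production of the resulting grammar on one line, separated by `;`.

E -> z y | z F | z | y T | z P | y | y y E; F -> y | y y E; T -> y y | F y y | y T; P -> y | y y E | z

Unit pairs: E ⇒* {F}; P ⇒* {F}.
For each unit pair (A, B), copy every non-unit production of B to A, then drop all unit productions.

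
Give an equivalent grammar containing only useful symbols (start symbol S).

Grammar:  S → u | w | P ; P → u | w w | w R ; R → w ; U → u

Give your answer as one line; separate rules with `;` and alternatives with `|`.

S → u | w | P; P → u | w w | w R; R → w

Generating nonterminals: {P, R, S, U}.
Reachable from S after that: {P, R, S}.
Removed useless symbols: {U} and every production mentioning them.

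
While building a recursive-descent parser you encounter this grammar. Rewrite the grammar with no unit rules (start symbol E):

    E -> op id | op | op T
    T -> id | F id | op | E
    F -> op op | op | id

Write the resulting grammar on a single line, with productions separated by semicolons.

E -> op id | op | op T; T -> op id | op | op T | id | F id; F -> op op | op | id

Unit pairs: T ⇒* {E}.
For each unit pair (A, B), copy every non-unit production of B to A, then drop all unit productions.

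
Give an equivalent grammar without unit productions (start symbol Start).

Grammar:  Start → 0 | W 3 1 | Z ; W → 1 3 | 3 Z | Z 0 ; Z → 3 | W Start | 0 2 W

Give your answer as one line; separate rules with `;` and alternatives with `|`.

Unit pairs: Start ⇒* {Z}.
For each unit pair (A, B), copy every non-unit production of B to A, then drop all unit productions.

Start → 3 | W Start | 0 2 W | 0 | W 3 1; W → 1 3 | 3 Z | Z 0; Z → 3 | W Start | 0 2 W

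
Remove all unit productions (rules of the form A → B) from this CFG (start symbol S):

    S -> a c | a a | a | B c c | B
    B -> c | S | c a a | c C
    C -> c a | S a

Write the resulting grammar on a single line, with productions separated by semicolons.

Unit pairs: B ⇒* {S}; S ⇒* {B}.
For every A with A ⇒* B via unit rules, add B's non-unit alternatives to A; then delete every rule of the form X → Y.

S -> c | c a a | c C | a c | a a | a | B c c; B -> c | c a a | c C | a c | a a | a | B c c; C -> c a | S a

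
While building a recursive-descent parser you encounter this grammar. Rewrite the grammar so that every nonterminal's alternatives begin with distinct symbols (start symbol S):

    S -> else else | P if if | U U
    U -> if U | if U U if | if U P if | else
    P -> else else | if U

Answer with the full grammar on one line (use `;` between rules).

U has alternatives sharing prefix 'if U': factor to U → if U U' with U' → ε | U if | P if.

S -> else else | P if if | U U; U -> else | if U U'; P -> else else | if U; U' -> eps | U if | P if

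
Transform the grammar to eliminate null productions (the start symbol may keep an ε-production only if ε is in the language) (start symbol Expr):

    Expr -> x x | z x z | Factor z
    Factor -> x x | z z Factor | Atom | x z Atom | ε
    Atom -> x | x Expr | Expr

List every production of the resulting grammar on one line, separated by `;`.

Expr -> x x | z x z | Factor z | z; Factor -> x x | z z Factor | z z | Atom | x z Atom; Atom -> x | x Expr | Expr

Nullable set = {Factor}.
ε ∉ L(G), so no ε-production is kept.
Expand every rule over subsets of its nullable positions: Expr → Factor z gives Factor z | z. Factor → z z Factor gives z z Factor | z z.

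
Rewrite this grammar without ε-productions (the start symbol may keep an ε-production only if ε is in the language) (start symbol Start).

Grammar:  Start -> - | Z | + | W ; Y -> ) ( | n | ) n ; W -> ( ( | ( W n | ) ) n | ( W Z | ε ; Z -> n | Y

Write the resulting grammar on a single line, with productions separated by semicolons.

Start -> - | Z | + | W | ε; Y -> ) ( | n | ) n; W -> ( ( | ( W n | ( n | ) ) n | ( W Z | ( Z; Z -> n | Y

Nullable set = {Start, W}.
ε ∈ L(G) since Start is nullable, so keep Start → ε.
For each production, add variants omitting each subset of nullable occurrences: W → ( W n gives ( W n | ( n. W → ( W Z gives ( W Z | ( Z.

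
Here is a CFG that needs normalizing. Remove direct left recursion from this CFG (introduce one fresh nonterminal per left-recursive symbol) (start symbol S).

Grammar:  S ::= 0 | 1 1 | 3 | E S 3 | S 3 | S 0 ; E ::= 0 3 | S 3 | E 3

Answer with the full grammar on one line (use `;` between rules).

S, E are directly left-recursive.
For S: α = {3, 0}, β = {0, 1 1, 3, E S 3}. Rewrite as S → β S' and S' → α S' | ε.
For E: α = {3}, β = {0 3, S 3}. Rewrite as E → β E' and E' → α E' | ε.

S ::= 0 S' | 1 1 S' | 3 S' | E S 3 S'; E ::= 0 3 E' | S 3 E'; S' ::= 3 S' | 0 S' | epsilon; E' ::= 3 E' | epsilon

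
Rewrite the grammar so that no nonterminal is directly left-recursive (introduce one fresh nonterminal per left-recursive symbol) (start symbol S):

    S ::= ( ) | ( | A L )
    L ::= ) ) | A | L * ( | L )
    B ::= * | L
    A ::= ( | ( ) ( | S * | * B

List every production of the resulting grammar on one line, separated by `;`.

S ::= ( ) | ( | A L ); L ::= ) ) L' | A L'; B ::= * | L; A ::= ( | ( ) ( | S * | * B; L' ::= * ( L' | ) L' | epsilon

Left recursion appears on L.
For L: α = {* (, )}, β = {) ), A}. Rewrite as L → β L' and L' → α L' | ε.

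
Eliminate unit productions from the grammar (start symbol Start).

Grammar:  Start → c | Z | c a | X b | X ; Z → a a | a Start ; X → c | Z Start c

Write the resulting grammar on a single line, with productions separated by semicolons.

Start → a a | a Start | c | c a | X b | Z Start c; Z → a a | a Start; X → c | Z Start c

Unit pairs: Start ⇒* {X, Z}.
For each unit pair (A, B), copy every non-unit production of B to A, then drop all unit productions.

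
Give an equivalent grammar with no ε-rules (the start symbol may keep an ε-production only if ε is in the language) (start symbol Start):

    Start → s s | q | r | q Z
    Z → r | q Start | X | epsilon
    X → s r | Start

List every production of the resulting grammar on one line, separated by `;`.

Start → s s | q | r | q Z; Z → r | q Start | X; X → s r | Start

Nullable set = {Z}.
ε ∉ L(G), so no ε-production is kept.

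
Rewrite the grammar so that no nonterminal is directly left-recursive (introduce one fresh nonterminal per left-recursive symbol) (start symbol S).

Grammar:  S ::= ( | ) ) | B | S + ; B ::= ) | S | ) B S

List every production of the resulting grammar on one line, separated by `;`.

S is directly left-recursive.
For S: α = {+}, β = {(, ) ), B}. Rewrite as S → β S' and S' → α S' | ε.

S ::= ( S' | ) ) S' | B S'; B ::= ) | S | ) B S; S' ::= + S' | ε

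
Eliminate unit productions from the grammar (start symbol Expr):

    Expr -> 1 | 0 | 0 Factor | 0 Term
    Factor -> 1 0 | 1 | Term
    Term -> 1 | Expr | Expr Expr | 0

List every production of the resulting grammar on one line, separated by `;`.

Expr -> 1 | 0 | 0 Factor | 0 Term; Factor -> 1 | Expr Expr | 0 | 1 0 | 0 Factor | 0 Term; Term -> 1 | Expr Expr | 0 | 0 Factor | 0 Term

Unit pairs: Factor ⇒* {Expr, Term}; Term ⇒* {Expr}.
Replace each nonterminal's rules with the union of the non-unit rules of every nonterminal it unit-derives.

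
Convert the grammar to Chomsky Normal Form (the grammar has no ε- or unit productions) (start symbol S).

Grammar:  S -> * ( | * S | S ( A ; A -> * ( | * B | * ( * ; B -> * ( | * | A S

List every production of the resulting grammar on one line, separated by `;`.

S -> X1 X2 | X1 S | S Y1; A -> X1 X2 | X1 B | X1 Y2; B -> X1 X2 | * | A S; X1 -> *; X2 -> (; Y1 -> X2 A; Y2 -> X2 X1

Introduce a nonterminal for each terminal appearing in a rule of length ≥ 2: X1 → *, X2 → (.
Binarize each right-hand side of length ≥ 3 by chaining fresh nonterminals (Y1, Y2, …): affected rules were S → S X2 A; A → X1 X2 X1.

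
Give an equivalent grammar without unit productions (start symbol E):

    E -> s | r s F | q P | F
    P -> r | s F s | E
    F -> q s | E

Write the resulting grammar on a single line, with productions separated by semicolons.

E -> s | r s F | q P | q s; P -> s | r s F | q P | r | s F s | q s; F -> s | r s F | q P | q s

Unit pairs: E ⇒* {F}; F ⇒* {E}; P ⇒* {E, F}.
For each unit pair (A, B), copy every non-unit production of B to A, then drop all unit productions.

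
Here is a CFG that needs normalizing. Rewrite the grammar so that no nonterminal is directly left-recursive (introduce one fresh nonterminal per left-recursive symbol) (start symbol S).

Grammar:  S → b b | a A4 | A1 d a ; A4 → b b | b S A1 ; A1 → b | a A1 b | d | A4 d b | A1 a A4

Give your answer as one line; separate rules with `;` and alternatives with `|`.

A1 is directly left-recursive.
For A1: α = {a A4}, β = {b, a A1 b, d, A4 d b}. Rewrite as A1 → β A1' and A1' → α A1' | ε.

S → b b | a A4 | A1 d a; A4 → b b | b S A1; A1 → b A1' | a A1 b A1' | d A1' | A4 d b A1'; A1' → a A4 A1' | ε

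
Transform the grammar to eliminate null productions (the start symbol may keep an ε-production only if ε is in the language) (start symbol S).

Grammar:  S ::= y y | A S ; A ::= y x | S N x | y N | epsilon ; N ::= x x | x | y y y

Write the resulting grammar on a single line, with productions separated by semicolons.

S ::= y y | A S; A ::= y x | S N x | y N; N ::= x x | x | y y y

The nullable symbols are {A}.
ε ∉ L(G), so no ε-production is kept.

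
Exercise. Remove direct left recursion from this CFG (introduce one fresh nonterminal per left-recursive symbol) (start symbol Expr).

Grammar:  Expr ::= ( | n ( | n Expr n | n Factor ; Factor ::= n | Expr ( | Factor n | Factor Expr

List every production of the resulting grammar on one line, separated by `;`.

Expr ::= ( | n ( | n Expr n | n Factor; Factor ::= n Factor1 | Expr ( Factor1; Factor1 ::= n Factor1 | Expr Factor1 | ε

Left recursion appears on Factor.
For Factor: α = {n, Expr}, β = {n, Expr (}. Rewrite as Factor → β Factor1 and Factor1 → α Factor1 | ε.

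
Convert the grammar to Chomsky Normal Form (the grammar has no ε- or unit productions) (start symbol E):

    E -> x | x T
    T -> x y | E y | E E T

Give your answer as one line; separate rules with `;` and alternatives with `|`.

Introduce a nonterminal for each terminal appearing in a rule of length ≥ 2: X1 → x, X2 → y.
Binarize each right-hand side of length ≥ 3 by chaining fresh nonterminals (Y1, Y2, …): affected rules were T → E E T.

E -> x | X1 T; T -> X1 X2 | E X2 | E Y1; X1 -> x; X2 -> y; Y1 -> E T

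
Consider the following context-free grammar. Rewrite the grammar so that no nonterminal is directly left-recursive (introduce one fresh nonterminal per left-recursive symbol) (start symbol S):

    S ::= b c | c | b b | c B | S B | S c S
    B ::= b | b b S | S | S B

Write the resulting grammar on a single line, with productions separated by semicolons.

Left recursion appears on S.
For S: α = {B, c S}, β = {b c, c, b b, c B}. Rewrite as S → β S' and S' → α S' | ε.

S ::= b c S' | c S' | b b S' | c B S'; B ::= b | b b S | S | S B; S' ::= B S' | c S S' | epsilon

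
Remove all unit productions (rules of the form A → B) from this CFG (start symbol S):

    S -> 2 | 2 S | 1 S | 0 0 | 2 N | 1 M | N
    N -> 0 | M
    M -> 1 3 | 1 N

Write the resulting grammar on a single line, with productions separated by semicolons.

Unit pairs: N ⇒* {M}; S ⇒* {M, N}.
For each unit pair (A, B), copy every non-unit production of B to A, then drop all unit productions.

S -> 2 | 2 S | 1 S | 0 0 | 2 N | 1 M | 0 | 1 3 | 1 N; N -> 0 | 1 3 | 1 N; M -> 1 3 | 1 N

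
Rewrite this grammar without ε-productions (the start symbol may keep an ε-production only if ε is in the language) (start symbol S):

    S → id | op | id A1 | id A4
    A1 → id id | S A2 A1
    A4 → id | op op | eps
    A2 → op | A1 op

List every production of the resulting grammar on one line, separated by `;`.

Nullable set = {A4}.
ε ∉ L(G), so no ε-production is kept.

S → id | op | id A1 | id A4; A1 → id id | S A2 A1; A4 → id | op op; A2 → op | A1 op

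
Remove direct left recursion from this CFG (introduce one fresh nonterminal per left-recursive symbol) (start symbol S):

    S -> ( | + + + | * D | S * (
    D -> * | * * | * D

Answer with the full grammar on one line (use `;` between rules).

S -> ( S' | + + + S' | * D S'; D -> * | * * | * D; S' -> * ( S' | eps

Directly left-recursive nonterminal: S.
For S: α = {* (}, β = {(, + + +, * D}. Rewrite as S → β S' and S' → α S' | ε.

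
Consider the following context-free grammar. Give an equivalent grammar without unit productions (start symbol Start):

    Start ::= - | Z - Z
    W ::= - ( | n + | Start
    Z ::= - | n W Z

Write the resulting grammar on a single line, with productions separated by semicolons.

Unit pairs: W ⇒* {Start}.
Replace each nonterminal's rules with the union of the non-unit rules of every nonterminal it unit-derives.

Start ::= - | Z - Z; W ::= - | Z - Z | - ( | n +; Z ::= - | n W Z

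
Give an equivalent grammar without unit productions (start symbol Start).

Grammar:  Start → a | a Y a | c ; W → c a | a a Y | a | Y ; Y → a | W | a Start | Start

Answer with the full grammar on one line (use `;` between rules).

Start → a | a Y a | c; W → a | a Y a | c | a Start | c a | a a Y; Y → a | a Y a | c | c a | a a Y | a Start

Unit pairs: W ⇒* {Start, Y}; Y ⇒* {Start, W}.
For every A with A ⇒* B via unit rules, add B's non-unit alternatives to A; then delete every rule of the form X → Y.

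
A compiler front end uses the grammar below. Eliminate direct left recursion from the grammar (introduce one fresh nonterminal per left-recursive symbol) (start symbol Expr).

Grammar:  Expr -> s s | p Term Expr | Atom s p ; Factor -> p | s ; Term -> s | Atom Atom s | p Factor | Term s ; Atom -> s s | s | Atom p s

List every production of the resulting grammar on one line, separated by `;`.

Term, Atom are directly left-recursive.
For Term: α = {s}, β = {s, Atom Atom s, p Factor}. Rewrite as Term → β Term1 and Term1 → α Term1 | ε.
For Atom: α = {p s}, β = {s s, s}. Rewrite as Atom → β Atom1 and Atom1 → α Atom1 | ε.

Expr -> s s | p Term Expr | Atom s p; Factor -> p | s; Term -> s Term1 | Atom Atom s Term1 | p Factor Term1; Atom -> s s Atom1 | s Atom1; Term1 -> s Term1 | ε; Atom1 -> p s Atom1 | ε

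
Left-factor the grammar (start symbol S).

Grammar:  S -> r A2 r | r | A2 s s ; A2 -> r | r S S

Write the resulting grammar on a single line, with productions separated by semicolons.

S -> A2 s s | r S'; A2 -> r A2'; S' -> A2 r | eps; A2' -> eps | S S

S has alternatives sharing prefix 'r': factor to S → r S' with S' → A2 r | ε.
A2 has alternatives sharing prefix 'r': factor to A2 → r A2' with A2' → ε | S S.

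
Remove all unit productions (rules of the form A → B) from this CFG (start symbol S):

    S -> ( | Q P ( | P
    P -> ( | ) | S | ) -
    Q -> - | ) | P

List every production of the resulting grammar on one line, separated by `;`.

Unit pairs: P ⇒* {S}; Q ⇒* {P, S}; S ⇒* {P}.
For every A with A ⇒* B via unit rules, add B's non-unit alternatives to A; then delete every rule of the form X → Y.

S -> ( | Q P ( | ) | ) -; P -> ( | Q P ( | ) | ) -; Q -> ( | Q P ( | ) | ) - | -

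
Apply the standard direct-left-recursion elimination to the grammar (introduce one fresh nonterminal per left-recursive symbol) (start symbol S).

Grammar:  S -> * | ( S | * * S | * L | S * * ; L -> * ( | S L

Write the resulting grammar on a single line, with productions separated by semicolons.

S -> * S' | ( S S' | * * S S' | * L S'; L -> * ( | S L; S' -> * * S' | ε

S is directly left-recursive.
For S: α = {* *}, β = {*, ( S, * * S, * L}. Rewrite as S → β S' and S' → α S' | ε.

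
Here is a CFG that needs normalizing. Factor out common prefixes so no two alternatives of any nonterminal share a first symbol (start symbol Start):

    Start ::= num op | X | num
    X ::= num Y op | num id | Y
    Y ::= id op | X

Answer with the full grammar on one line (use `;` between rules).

Start has alternatives sharing prefix 'num': factor to Start → num Start1 with Start1 → op | ε.
X has alternatives sharing prefix 'num': factor to X → num X1 with X1 → Y op | id.

Start ::= X | num Start1; X ::= Y | num X1; Y ::= id op | X; Start1 ::= op | ε; X1 ::= Y op | id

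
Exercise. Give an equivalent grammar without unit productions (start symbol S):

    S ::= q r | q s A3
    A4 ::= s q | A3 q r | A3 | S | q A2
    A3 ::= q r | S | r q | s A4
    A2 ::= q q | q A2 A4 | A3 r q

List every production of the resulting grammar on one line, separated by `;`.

Unit pairs: A3 ⇒* {S}; A4 ⇒* {A3, S}.
For each unit pair (A, B), copy every non-unit production of B to A, then drop all unit productions.

S ::= q r | q s A3; A4 ::= s q | A3 q r | q A2 | q r | q s A3 | r q | s A4; A3 ::= q r | q s A3 | r q | s A4; A2 ::= q q | q A2 A4 | A3 r q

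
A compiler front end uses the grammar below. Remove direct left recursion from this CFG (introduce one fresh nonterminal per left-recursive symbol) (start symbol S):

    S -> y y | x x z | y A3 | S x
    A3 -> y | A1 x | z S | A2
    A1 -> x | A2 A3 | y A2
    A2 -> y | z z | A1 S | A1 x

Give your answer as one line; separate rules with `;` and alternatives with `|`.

S is directly left-recursive.
For S: α = {x}, β = {y y, x x z, y A3}. Rewrite as S → β S' and S' → α S' | ε.

S -> y y S' | x x z S' | y A3 S'; A3 -> y | A1 x | z S | A2; A1 -> x | A2 A3 | y A2; A2 -> y | z z | A1 S | A1 x; S' -> x S' | ε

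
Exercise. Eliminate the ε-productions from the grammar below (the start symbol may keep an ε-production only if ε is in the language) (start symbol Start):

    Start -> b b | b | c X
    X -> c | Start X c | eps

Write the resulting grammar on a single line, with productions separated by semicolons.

The nullable symbols are {X}.
ε ∉ L(G), so no ε-production is kept.
Expand every rule over subsets of its nullable positions: Start → c X gives c X | c. X → Start X c gives Start X c | Start c.

Start -> b b | b | c X | c; X -> c | Start X c | Start c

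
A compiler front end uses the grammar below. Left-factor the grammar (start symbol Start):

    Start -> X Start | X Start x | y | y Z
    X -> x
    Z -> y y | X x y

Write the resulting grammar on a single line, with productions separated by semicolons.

Start -> X Start Start1 | y Start2; X -> x; Z -> y y | X x y; Start1 -> ε | x; Start2 -> ε | Z

Start has alternatives sharing prefix 'X Start': factor to Start → X Start Start1 with Start1 → ε | x.
Start has alternatives sharing prefix 'y': factor to Start → y Start2 with Start2 → ε | Z.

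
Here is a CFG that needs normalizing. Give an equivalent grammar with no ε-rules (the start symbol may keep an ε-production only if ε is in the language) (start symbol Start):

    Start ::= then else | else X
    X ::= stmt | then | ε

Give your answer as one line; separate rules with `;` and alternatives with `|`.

Nullable set = {X}.
ε ∉ L(G), so no ε-production is kept.
Add the nullable-subset variants: Start → else X gives else X | else.

Start ::= then else | else X | else; X ::= stmt | then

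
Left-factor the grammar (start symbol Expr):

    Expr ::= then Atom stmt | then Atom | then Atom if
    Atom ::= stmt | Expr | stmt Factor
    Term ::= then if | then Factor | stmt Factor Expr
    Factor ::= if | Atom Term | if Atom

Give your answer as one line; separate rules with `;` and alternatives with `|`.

Expr has alternatives sharing prefix 'then Atom': factor to Expr → then Atom Expr1 with Expr1 → stmt | ε | if.
Atom has alternatives sharing prefix 'stmt': factor to Atom → stmt Atom1 with Atom1 → ε | Factor.
Term has alternatives sharing prefix 'then': factor to Term → then Term1 with Term1 → if | Factor.
Factor has alternatives sharing prefix 'if': factor to Factor → if Factor1 with Factor1 → ε | Atom.

Expr ::= then Atom Expr1; Atom ::= Expr | stmt Atom1; Term ::= stmt Factor Expr | then Term1; Factor ::= Atom Term | if Factor1; Expr1 ::= stmt | eps | if; Atom1 ::= eps | Factor; Term1 ::= if | Factor; Factor1 ::= eps | Atom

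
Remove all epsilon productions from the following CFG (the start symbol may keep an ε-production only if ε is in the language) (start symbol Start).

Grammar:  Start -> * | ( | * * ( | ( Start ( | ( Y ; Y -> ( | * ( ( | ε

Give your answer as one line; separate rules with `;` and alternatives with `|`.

Start -> * | ( | * * ( | ( Start ( | ( Y; Y -> ( | * ( (

The nullable symbols are {Y}.
ε ∉ L(G), so no ε-production is kept.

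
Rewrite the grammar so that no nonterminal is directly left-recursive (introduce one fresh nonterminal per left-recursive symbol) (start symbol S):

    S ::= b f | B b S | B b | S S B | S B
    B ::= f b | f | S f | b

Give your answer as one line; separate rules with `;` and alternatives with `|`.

S is directly left-recursive.
For S: α = {S B, B}, β = {b f, B b S, B b}. Rewrite as S → β S' and S' → α S' | ε.

S ::= b f S' | B b S S' | B b S'; B ::= f b | f | S f | b; S' ::= S B S' | B S' | ε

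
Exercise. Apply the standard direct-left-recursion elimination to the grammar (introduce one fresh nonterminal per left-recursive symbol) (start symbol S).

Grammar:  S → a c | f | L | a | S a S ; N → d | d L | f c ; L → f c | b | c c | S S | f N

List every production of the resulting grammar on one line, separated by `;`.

Directly left-recursive nonterminal: S.
For S: α = {a S}, β = {a c, f, L, a}. Rewrite as S → β S' and S' → α S' | ε.

S → a c S' | f S' | L S' | a S'; N → d | d L | f c; L → f c | b | c c | S S | f N; S' → a S S' | epsilon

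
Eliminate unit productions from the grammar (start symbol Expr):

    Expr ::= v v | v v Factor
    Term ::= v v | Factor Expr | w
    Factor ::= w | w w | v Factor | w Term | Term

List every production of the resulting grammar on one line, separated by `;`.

Unit pairs: Factor ⇒* {Term}.
Replace each nonterminal's rules with the union of the non-unit rules of every nonterminal it unit-derives.

Expr ::= v v | v v Factor; Term ::= v v | Factor Expr | w; Factor ::= v v | Factor Expr | w | w w | v Factor | w Term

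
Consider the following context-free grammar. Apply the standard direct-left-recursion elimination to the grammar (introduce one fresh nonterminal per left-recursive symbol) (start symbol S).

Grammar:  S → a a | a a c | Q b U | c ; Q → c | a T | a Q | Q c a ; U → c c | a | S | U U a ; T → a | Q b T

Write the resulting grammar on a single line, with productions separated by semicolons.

S → a a | a a c | Q b U | c; Q → c Q' | a T Q' | a Q Q'; U → c c U' | a U' | S U'; T → a | Q b T; Q' → c a Q' | ε; U' → U a U' | ε

Directly left-recursive nonterminals: Q, U.
For Q: α = {c a}, β = {c, a T, a Q}. Rewrite as Q → β Q' and Q' → α Q' | ε.
For U: α = {U a}, β = {c c, a, S}. Rewrite as U → β U' and U' → α U' | ε.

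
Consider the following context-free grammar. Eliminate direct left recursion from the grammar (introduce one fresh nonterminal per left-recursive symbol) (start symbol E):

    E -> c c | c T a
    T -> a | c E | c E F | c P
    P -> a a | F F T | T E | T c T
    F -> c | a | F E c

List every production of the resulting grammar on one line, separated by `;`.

E -> c c | c T a; T -> a | c E | c E F | c P; P -> a a | F F T | T E | T c T; F -> c F' | a F'; F' -> E c F' | epsilon

Directly left-recursive nonterminal: F.
For F: α = {E c}, β = {c, a}. Rewrite as F → β F' and F' → α F' | ε.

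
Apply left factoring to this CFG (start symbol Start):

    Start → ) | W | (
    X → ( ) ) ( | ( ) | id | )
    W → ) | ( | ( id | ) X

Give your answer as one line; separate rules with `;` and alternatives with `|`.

Start → ) | W | (; X → id | ) | ( ) X1; W → ) W1 | ( W2; X1 → ) ( | ε; W1 → ε | X; W2 → ε | id

X has alternatives sharing prefix '( )': factor to X → ( ) X1 with X1 → ) ( | ε.
W has alternatives sharing prefix ')': factor to W → ) W1 with W1 → ε | X.
W has alternatives sharing prefix '(': factor to W → ( W2 with W2 → ε | id.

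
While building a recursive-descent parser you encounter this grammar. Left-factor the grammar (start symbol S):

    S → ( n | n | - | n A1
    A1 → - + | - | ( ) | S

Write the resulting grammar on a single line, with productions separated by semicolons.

S → ( n | - | n S'; A1 → ( ) | S | - A1'; S' → epsilon | A1; A1' → + | epsilon

S has alternatives sharing prefix 'n': factor to S → n S' with S' → ε | A1.
A1 has alternatives sharing prefix '-': factor to A1 → - A1' with A1' → + | ε.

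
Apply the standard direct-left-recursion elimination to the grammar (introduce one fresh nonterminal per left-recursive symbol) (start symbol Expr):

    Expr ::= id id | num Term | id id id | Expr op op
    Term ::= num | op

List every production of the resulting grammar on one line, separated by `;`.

Expr ::= id id Expr1 | num Term Expr1 | id id id Expr1; Term ::= num | op; Expr1 ::= op op Expr1 | ε

Expr is directly left-recursive.
For Expr: α = {op op}, β = {id id, num Term, id id id}. Rewrite as Expr → β Expr1 and Expr1 → α Expr1 | ε.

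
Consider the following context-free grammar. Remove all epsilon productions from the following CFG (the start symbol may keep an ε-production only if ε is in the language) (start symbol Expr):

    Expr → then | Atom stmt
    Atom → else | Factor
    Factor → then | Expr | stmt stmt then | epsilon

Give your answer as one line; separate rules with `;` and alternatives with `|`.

Nullable set = {Atom, Factor}.
ε ∉ L(G), so no ε-production is kept.
For each production, add variants omitting each subset of nullable occurrences: Expr → Atom stmt gives Atom stmt | stmt.

Expr → then | Atom stmt | stmt; Atom → else | Factor; Factor → then | Expr | stmt stmt then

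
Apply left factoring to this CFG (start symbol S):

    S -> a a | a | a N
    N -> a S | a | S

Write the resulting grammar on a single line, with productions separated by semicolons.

S has alternatives sharing prefix 'a': factor to S → a S' with S' → a | ε | N.
N has alternatives sharing prefix 'a': factor to N → a N' with N' → S | ε.

S -> a S'; N -> S | a N'; S' -> a | ε | N; N' -> S | ε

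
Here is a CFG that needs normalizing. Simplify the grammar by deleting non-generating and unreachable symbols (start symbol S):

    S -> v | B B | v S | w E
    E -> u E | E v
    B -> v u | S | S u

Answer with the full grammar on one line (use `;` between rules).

Generating nonterminals: {B, S}.
Reachable from S after that: {B, S}.
Removed useless symbols: {E} and every production mentioning them.

S -> v | B B | v S; B -> v u | S | S u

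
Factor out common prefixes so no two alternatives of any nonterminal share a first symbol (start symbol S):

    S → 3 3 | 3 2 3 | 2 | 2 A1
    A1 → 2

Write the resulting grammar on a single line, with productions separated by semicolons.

S → 3 S' | 2 S''; A1 → 2; S' → 3 | 2 3; S'' → ε | A1

S has alternatives sharing prefix '3': factor to S → 3 S' with S' → 3 | 2 3.
S has alternatives sharing prefix '2': factor to S → 2 S'' with S'' → ε | A1.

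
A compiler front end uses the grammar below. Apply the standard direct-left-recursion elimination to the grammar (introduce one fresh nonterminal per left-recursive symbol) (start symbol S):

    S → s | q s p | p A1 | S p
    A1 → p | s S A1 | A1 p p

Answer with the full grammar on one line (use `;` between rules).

Left recursion appears on S, A1.
For S: α = {p}, β = {s, q s p, p A1}. Rewrite as S → β S' and S' → α S' | ε.
For A1: α = {p p}, β = {p, s S A1}. Rewrite as A1 → β A1' and A1' → α A1' | ε.

S → s S' | q s p S' | p A1 S'; A1 → p A1' | s S A1 A1'; S' → p S' | epsilon; A1' → p p A1' | epsilon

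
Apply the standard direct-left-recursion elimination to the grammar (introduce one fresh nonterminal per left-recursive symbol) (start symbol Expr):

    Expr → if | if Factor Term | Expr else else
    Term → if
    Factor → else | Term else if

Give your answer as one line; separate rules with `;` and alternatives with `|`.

Expr → if Expr1 | if Factor Term Expr1; Term → if; Factor → else | Term else if; Expr1 → else else Expr1 | ε

Expr is directly left-recursive.
For Expr: α = {else else}, β = {if, if Factor Term}. Rewrite as Expr → β Expr1 and Expr1 → α Expr1 | ε.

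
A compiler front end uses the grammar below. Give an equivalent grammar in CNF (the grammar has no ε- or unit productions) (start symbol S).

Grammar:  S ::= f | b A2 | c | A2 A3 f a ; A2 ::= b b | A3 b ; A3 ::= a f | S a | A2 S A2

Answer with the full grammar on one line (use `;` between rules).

S ::= f | X1 A2 | c | A2 Y1; A2 ::= X1 X1 | A3 X1; A3 ::= X3 X2 | S X3 | A2 Y3; X1 ::= b; X2 ::= f; X3 ::= a; Y1 ::= A3 Y2; Y2 ::= X2 X3; Y3 ::= S A2

Introduce a nonterminal for each terminal appearing in a rule of length ≥ 2: X1 → b, X2 → f, X3 → a.
Binarize each right-hand side of length ≥ 3 by chaining fresh nonterminals (Y1, Y2, …): affected rules were S → A2 A3 X2 X3; A3 → A2 S A2.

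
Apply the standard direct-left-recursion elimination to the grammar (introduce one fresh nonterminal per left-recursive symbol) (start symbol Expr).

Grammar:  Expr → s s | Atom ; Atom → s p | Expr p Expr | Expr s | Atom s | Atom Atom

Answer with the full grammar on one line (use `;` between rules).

Expr → s s | Atom; Atom → s p Atom1 | Expr p Expr Atom1 | Expr s Atom1; Atom1 → s Atom1 | Atom Atom1 | ε

Directly left-recursive nonterminal: Atom.
For Atom: α = {s, Atom}, β = {s p, Expr p Expr, Expr s}. Rewrite as Atom → β Atom1 and Atom1 → α Atom1 | ε.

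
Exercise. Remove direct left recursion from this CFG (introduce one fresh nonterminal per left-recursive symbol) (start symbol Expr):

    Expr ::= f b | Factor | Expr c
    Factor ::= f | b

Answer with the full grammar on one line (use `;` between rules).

Left recursion appears on Expr.
For Expr: α = {c}, β = {f b, Factor}. Rewrite as Expr → β Expr1 and Expr1 → α Expr1 | ε.

Expr ::= f b Expr1 | Factor Expr1; Factor ::= f | b; Expr1 ::= c Expr1 | ε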